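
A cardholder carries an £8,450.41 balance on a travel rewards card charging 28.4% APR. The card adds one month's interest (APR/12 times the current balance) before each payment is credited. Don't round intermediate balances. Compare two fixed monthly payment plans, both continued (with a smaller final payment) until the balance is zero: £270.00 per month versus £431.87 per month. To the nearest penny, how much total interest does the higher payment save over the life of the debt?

£4,097.84

Monthly rate r = 28.4%/12 = 2.36667% = 0.0236667.
At £270.00/mo: n = ⌈−ln(1 − rB₀/P)/ln(1+r)⌉ = 58 payments (last £191.61); total interest = total paid − £8,450.41 = £7,131.20.
At £431.87/mo: 27 payments (last £255.15); total interest £3,033.36.
Interest saved = £7,131.20 − £3,033.36 = £4,097.84.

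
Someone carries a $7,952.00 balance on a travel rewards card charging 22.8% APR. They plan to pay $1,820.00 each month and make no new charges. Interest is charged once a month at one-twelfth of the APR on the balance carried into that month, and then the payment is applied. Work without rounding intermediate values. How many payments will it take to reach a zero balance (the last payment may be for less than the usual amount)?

Monthly rate r = 22.8%/12 = 1.9% = 0.019.
Recurrence: B ← B·(1+r) − $1,820.00.
Month 1: interest $151.09; balance after payment $6,283.09.
Month 2: interest $119.38; balance after payment $4,582.47.
Month 3: interest $87.07; balance after payment $2,849.53.
Month 4: interest $54.14; balance after payment $1,083.67.
Month 5: interest $20.59; balance after payment $0.00.

5 payments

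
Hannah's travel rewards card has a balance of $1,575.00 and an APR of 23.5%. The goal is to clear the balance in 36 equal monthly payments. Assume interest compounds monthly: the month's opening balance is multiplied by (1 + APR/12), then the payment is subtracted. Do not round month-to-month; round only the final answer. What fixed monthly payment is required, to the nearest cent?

Monthly rate r = 23.5%/12 = 1.95833% = 0.0195833.
Level-payment amortization: P = B₀·r / (1 − (1+r)^(−n)) = 1575.00·0.0195833 / (1 − 1.01958^(−36)).
Denominator 1 − (1+r)^(−36) = 0.502512922.
P = 30.8438 / 0.502512922 ≈ 61.38.

$61.38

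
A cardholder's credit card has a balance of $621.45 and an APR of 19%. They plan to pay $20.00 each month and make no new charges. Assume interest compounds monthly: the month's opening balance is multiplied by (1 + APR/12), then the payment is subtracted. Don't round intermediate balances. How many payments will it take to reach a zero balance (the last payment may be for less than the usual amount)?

Monthly rate r = 19%/12 = 1.58333% = 0.0158333.
Recurrence: B ← B·(1+r) − $20.00.
Month 1: interest $9.84; balance after payment $611.29.
Month 2: interest $9.68; balance after payment $600.97.
Closed form: n = −ln(1 − rB₀/P)/ln(1+r) = −ln(0.50802)/ln(1.01583) ≈ 43.111, so the balance reaches zero during payment 44.

44 months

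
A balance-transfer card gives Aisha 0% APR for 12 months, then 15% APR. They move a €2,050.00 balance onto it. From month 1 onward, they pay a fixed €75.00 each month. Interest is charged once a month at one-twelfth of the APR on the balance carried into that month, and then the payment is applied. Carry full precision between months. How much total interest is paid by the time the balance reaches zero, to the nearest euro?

€135

Promo months 1–12 at r₀ = 0%/12 = 0; months 13+ at r₁ = 15%/12 = 0.0125.
After month 12 (no interest yet): B = €2,050.00 − 12·€75.00 = €1,150.00.
Then at r₁ with €75.00/mo: n₂ = −ln(1 − r₁·B/P)/ln(1+r₁) ≈ 17.13 → 18 more payments.
Total paid = 29·€75.00 + €9.70 = €2,184.70; interest = €2,184.70 − €2,050.00 = €134.70.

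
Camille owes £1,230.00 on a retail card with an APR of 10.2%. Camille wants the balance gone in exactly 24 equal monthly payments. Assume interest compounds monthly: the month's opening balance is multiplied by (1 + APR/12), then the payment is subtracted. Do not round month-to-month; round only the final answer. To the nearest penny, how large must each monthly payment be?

Monthly rate r = 10.2%/12 = 0.85% = 0.0085.
Level-payment amortization: P = B₀·r / (1 − (1+r)^(−n)) = 1230.00·0.0085 / (1 − 1.0085^(−24)).
Denominator 1 − (1+r)^(−24) = 0.183834301.
P = 10.455 / 0.183834301 ≈ 56.87.

£56.87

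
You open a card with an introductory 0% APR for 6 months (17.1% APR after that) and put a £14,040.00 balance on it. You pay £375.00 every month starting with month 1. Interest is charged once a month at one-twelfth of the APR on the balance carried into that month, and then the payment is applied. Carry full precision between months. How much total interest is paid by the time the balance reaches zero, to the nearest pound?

£3,959

Promo months 1–6 at r₀ = 0%/12 = 0; months 7+ at r₁ = 17.1%/12 = 0.01425.
After month 6 (no interest yet): B = £14,040.00 − 6·£375.00 = £11,790.00.
Then at r₁ with £375.00/mo: n₂ = −ln(1 − r₁·B/P)/ln(1+r₁) ≈ 42.00 → 42 more payments.
Total paid = 47·£375.00 + £374.15 = £17,999.15; interest = £17,999.15 − £14,040.00 = £3,959.15.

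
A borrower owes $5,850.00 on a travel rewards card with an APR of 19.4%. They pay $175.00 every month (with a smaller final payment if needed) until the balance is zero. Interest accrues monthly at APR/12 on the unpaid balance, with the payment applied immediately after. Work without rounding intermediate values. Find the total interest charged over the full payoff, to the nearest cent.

$2,634.01

Monthly rate r = 19.4%/12 = 1.61667% = 0.0161667.
Payoff takes n = ⌈−ln(1 − rB₀/P)/ln(1+r)⌉ = ⌈48.478⌉ = 49 payments; the last is $84.01.
Total paid = 48·$175.00 + $84.01 = $8,484.01.
Total interest = total paid − principal = $8,484.01 − $5,850.00 = $2,634.01.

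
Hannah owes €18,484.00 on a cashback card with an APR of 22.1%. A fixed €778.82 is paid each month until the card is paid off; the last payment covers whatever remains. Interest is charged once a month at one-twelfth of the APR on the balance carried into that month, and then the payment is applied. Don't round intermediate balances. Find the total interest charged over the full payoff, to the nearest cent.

Monthly rate r = 22.1%/12 = 1.84167% = 0.0184167.
Payoff takes n = ⌈−ln(1 − rB₀/P)/ln(1+r)⌉ = ⌈31.488⌉ = 32 payments; the last is €382.06.
Total paid = 31·€778.82 + €382.06 = €24,525.48.
Total interest = total paid − principal = €24,525.48 − €18,484.00 = €6,041.48.

€6,041.48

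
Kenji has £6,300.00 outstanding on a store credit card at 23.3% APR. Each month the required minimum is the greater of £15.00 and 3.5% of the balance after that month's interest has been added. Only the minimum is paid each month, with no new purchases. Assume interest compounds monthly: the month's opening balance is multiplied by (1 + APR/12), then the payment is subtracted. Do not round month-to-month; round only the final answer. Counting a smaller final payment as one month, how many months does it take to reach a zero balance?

Monthly rate r = 23.3%/12 = 1.94167% = 0.0194167.
While 3.5% of the post-interest balance exceeds £15.00, each month B ← (B·(1+r))·(1 − 0.035), i.e. B shrinks by the factor (1+r)·0.965 = 0.98374.
This holds for months 1–166. Entering month 167 the balance is £414.25; 3.5% of the post-interest balance is now below £15.00, so the flat £15.00 minimum applies from here.
From month 167 a fixed £15.00 at rate r clears £414.25 in 40 more payments. Total: 166 + 40 = 206 months.

206 months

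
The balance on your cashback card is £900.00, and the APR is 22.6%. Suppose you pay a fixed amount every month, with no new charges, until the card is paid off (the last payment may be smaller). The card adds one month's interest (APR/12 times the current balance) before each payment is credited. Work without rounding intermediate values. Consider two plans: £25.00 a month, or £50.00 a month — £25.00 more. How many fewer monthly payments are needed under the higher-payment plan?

Monthly rate r = 22.6%/12 = 1.88333% = 0.0188333.
At £25.00/mo: n = ⌈−ln(1 − rB₀/P)/ln(1+r)⌉ = 61 payments (last £18.42); total interest = total paid − £900.00 = £618.42.
At £50.00/mo: 23 payments (last £9.51); total interest £209.51.
Payments saved = 61 − 23 = 38.

38 fewer payments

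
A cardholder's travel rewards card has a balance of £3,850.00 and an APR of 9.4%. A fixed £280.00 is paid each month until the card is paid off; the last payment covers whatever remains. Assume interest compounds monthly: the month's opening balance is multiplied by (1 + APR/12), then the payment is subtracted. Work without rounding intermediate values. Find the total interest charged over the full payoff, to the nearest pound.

Monthly rate r = 9.4%/12 = 0.783333% = 0.00783333.
Payoff takes n = ⌈−ln(1 − rB₀/P)/ln(1+r)⌉ = ⌈14.605⌉ = 15 payments; the last is £169.74.
Total paid = 14·£280.00 + £169.74 = £4,089.74.
Total interest = total paid − principal = £4,089.74 − £3,850.00 = £239.74.

£240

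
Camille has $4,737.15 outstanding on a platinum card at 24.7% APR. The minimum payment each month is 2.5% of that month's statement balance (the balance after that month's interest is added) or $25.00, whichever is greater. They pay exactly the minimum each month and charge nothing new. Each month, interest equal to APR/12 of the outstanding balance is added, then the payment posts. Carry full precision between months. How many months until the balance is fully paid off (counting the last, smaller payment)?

Monthly rate r = 24.7%/12 = 2.05833% = 0.0205833.
While 2.5% of the post-interest balance exceeds $25.00, each month B ← (B·(1+r))·(1 − 0.025), i.e. B shrinks by the factor (1+r)·0.975 = 0.99507.
This holds for months 1–319. Entering month 320 the balance is $978.71; 2.5% of the post-interest balance is now below $25.00, so the flat $25.00 minimum applies from here.
From month 320 a fixed $25.00 at rate r clears $978.71 in 81 more payments. Total: 319 + 81 = 400 months.

400 months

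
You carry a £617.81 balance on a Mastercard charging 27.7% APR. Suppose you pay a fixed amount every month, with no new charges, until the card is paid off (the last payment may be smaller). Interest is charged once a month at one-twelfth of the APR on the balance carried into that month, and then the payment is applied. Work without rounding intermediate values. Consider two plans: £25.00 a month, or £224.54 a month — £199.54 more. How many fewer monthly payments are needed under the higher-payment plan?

Monthly rate r = 27.7%/12 = 2.30833% = 0.0230833.
At £25.00/mo: n = ⌈−ln(1 − rB₀/P)/ln(1+r)⌉ = 38 payments (last £0.70); total interest = total paid − £617.81 = £307.89.
At £224.54/mo: 3 payments (last £196.84); total interest £28.11.
Payments saved = 38 − 3 = 35.

35 fewer payments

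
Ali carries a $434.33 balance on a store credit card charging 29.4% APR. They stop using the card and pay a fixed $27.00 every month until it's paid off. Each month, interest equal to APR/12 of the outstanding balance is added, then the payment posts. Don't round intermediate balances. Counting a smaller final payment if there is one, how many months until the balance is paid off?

Monthly rate r = 29.4%/12 = 2.45% = 0.0245.
Recurrence: B ← B·(1+r) − $27.00.
Month 1: interest $10.64; balance after payment $417.97.
Month 2: interest $10.24; balance after payment $401.21.
Closed form: n = −ln(1 − rB₀/P)/ln(1+r) = −ln(0.60589)/ln(1.0245) ≈ 20.701, so the balance reaches zero during payment 21.

21 months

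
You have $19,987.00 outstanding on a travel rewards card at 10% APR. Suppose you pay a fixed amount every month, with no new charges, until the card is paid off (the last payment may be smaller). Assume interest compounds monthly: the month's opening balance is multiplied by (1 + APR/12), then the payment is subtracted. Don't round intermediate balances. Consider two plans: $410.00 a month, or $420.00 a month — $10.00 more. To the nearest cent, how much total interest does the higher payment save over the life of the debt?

$189.71

Monthly rate r = 10%/12 = 0.833333% = 0.00833333.
At $410.00/mo: n = ⌈−ln(1 − rB₀/P)/ln(1+r)⌉ = 63 payments (last $333.94); total interest = total paid − $19,987.00 = $5,766.94.
At $420.00/mo: 61 payments (last $364.23); total interest $5,577.23.
Interest saved = $5,766.94 − $5,577.23 = $189.71.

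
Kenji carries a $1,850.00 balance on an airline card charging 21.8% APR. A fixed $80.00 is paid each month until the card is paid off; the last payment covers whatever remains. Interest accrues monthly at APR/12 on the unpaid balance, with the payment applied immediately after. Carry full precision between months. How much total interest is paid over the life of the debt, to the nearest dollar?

Monthly rate r = 21.8%/12 = 1.81667% = 0.0181667.
Payoff takes n = ⌈−ln(1 − rB₀/P)/ln(1+r)⌉ = ⌈30.267⌉ = 31 payments; the last is $21.46.
Total paid = 30·$80.00 + $21.46 = $2,421.46.
Total interest = total paid − principal = $2,421.46 − $1,850.00 = $571.46.

$571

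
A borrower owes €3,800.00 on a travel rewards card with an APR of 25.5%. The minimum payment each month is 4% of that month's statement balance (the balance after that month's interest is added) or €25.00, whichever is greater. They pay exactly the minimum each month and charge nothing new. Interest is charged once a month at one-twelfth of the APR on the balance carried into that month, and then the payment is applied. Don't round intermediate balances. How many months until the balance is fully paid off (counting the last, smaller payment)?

Monthly rate r = 25.5%/12 = 2.125% = 0.02125.
While 4% of the post-interest balance exceeds €25.00, each month B ← (B·(1+r))·(1 − 0.04), i.e. B shrinks by the factor (1+r)·0.96 = 0.9804.
This holds for months 1–93. Entering month 94 the balance is €602.96; 4% of the post-interest balance is now below €25.00, so the flat €25.00 minimum applies from here.
From month 94 a fixed €25.00 at rate r clears €602.96 in 35 more payments. Total: 93 + 35 = 128 months.

128 months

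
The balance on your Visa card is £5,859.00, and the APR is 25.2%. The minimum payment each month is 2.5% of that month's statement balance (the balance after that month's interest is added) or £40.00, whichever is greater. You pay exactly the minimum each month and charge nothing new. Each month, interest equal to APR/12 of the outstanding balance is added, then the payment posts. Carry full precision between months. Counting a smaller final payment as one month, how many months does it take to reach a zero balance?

375 months

Monthly rate r = 25.2%/12 = 2.1% = 0.021.
While 2.5% of the post-interest balance exceeds £40.00, each month B ← (B·(1+r))·(1 − 0.025), i.e. B shrinks by the factor (1+r)·0.975 = 0.99547.
This holds for months 1–291. Entering month 292 the balance is £1,565.52; 2.5% of the post-interest balance is now below £40.00, so the flat £40.00 minimum applies from here.
From month 292 a fixed £40.00 at rate r clears £1,565.52 in 84 more payments. Total: 291 + 84 = 375 months.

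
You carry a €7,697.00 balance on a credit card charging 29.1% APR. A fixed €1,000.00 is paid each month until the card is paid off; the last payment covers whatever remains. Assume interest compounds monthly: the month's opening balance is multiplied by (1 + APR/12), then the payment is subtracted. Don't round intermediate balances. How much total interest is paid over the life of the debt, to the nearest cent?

€928.14

Monthly rate r = 29.1%/12 = 2.425% = 0.02425.
Payoff takes n = ⌈−ln(1 − rB₀/P)/ln(1+r)⌉ = ⌈8.622⌉ = 9 payments; the last is €625.14.
Total paid = 8·€1,000.00 + €625.14 = €8,625.14.
Total interest = total paid − principal = €8,625.14 − €7,697.00 = €928.14.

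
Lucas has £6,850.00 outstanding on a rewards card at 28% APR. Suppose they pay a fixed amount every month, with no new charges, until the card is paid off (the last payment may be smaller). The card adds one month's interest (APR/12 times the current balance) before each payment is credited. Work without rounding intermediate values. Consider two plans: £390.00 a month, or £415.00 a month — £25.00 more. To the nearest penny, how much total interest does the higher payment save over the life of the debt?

Monthly rate r = 28%/12 = 2.33333% = 0.0233333.
At £390.00/mo: n = ⌈−ln(1 − rB₀/P)/ln(1+r)⌉ = 23 payments (last £337.13); total interest = total paid − £6,850.00 = £2,067.13.
At £415.00/mo: 22 payments (last £36.20); total interest £1,901.20.
Interest saved = £2,067.13 − £1,901.20 = £165.93.

£165.93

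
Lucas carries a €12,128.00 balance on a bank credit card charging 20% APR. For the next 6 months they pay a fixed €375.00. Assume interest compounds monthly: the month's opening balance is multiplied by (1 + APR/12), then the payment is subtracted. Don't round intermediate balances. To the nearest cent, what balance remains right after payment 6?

Monthly rate r = 20%/12 = 1.66667% = 0.0166667.
Each month: B ← B·(1+r) − €375.00.
Month 1: interest €202.13; balance after payment €11,955.13.
Month 2: interest €199.25; balance after payment €11,779.39.
Month 3: interest €196.32; balance after payment €11,600.71.
Month 4: interest €193.35; balance after payment €11,419.05.
Month 5: interest €190.32; balance after payment €11,234.37.
Month 6: interest €187.24; balance after payment €11,046.61.

€11,046.61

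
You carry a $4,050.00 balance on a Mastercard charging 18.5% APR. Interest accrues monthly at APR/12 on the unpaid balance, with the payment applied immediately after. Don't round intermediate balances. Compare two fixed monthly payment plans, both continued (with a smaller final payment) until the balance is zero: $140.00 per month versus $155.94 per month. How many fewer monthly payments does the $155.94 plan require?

5 fewer payments

Monthly rate r = 18.5%/12 = 1.54167% = 0.0154167.
At $140.00/mo: n = ⌈−ln(1 − rB₀/P)/ln(1+r)⌉ = 39 payments (last $84.40); total interest = total paid − $4,050.00 = $1,354.40.
At $155.94/mo: 34 payments (last $67.72); total interest $1,163.74.
Payments saved = 39 − 34 = 5.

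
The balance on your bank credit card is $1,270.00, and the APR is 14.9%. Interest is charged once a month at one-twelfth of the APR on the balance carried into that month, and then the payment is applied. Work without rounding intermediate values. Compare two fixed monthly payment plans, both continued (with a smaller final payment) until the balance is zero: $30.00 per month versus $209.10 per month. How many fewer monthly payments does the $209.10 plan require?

Monthly rate r = 14.9%/12 = 1.24167% = 0.0124167.
At $30.00/mo: n = ⌈−ln(1 − rB₀/P)/ln(1+r)⌉ = 61 payments (last $13.11); total interest = total paid − $1,270.00 = $543.11.
At $209.10/mo: 7 payments (last $74.32); total interest $58.92.
Payments saved = 61 − 7 = 54.

54 fewer payments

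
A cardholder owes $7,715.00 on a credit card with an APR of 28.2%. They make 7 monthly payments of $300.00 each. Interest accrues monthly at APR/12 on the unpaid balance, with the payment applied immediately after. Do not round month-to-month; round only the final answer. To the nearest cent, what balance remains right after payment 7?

Monthly rate r = 28.2%/12 = 2.35% = 0.0235.
Each month: B ← B·(1+r) − $300.00.
Month 1: interest $181.30; balance after payment $7,596.30.
Month 2: interest $178.51; balance after payment $7,474.82.
Month 3: interest $175.66; balance after payment $7,350.47.
Month 4: interest $172.74; balance after payment $7,223.21.
Month 5: interest $169.75; balance after payment $7,092.96.
Month 6: interest $166.68; balance after payment $6,959.64.
Month 7: interest $163.55; balance after payment $6,823.19.

$6,823.19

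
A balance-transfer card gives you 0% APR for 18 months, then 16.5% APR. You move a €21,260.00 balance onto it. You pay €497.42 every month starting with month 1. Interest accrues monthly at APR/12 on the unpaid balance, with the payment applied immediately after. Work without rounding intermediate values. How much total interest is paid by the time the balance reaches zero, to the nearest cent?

€2,839.26

Promo months 1–18 at r₀ = 0%/12 = 0; months 19+ at r₁ = 16.5%/12 = 0.01375.
After month 18 (no interest yet): B = €21,260.00 − 18·€497.42 = €12,306.44.
Then at r₁ with €497.42/mo: n₂ = −ln(1 − r₁·B/P)/ln(1+r₁) ≈ 30.45 → 31 more payments.
Total paid = 48·€497.42 + €223.10 = €24,099.26; interest = €24,099.26 − €21,260.00 = €2,839.26.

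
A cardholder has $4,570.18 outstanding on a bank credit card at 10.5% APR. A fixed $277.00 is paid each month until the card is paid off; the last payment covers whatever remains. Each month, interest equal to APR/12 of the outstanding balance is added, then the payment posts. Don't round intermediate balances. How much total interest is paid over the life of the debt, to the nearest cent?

Monthly rate r = 10.5%/12 = 0.875% = 0.00875.
Payoff takes n = ⌈−ln(1 − rB₀/P)/ln(1+r)⌉ = ⌈17.896⌉ = 18 payments; the last is $248.38.
Total paid = 17·$277.00 + $248.38 = $4,957.38.
Total interest = total paid − principal = $4,957.38 − $4,570.18 = $387.20.

$387.20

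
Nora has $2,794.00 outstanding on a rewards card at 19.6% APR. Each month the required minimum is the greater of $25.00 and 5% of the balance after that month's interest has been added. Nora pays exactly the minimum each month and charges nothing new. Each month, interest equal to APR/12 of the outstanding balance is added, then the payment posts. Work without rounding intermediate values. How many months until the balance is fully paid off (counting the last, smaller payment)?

74 months

Monthly rate r = 19.6%/12 = 1.63333% = 0.0163333.
While 5% of the post-interest balance exceeds $25.00, each month B ← (B·(1+r))·(1 − 0.05), i.e. B shrinks by the factor (1+r)·0.95 = 0.96552.
This holds for months 1–50. Entering month 51 the balance is $483.30; 5% of the post-interest balance is now below $25.00, so the flat $25.00 minimum applies from here.
From month 51 a fixed $25.00 at rate r clears $483.30 in 24 more payments. Total: 50 + 24 = 74 months.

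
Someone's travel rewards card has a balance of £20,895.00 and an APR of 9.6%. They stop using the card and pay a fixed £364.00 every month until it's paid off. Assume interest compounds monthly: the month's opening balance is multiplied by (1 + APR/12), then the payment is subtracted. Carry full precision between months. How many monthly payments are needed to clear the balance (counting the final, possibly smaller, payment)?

Monthly rate r = 9.6%/12 = 0.8% = 0.008.
Recurrence: B ← B·(1+r) − £364.00.
Month 1: interest £167.16; balance after payment £20,698.16.
Month 2: interest £165.59; balance after payment £20,499.75.
Closed form: n = −ln(1 − rB₀/P)/ln(1+r) = −ln(0.54077)/ln(1.008) ≈ 77.152, so the balance reaches zero during payment 78.

78 months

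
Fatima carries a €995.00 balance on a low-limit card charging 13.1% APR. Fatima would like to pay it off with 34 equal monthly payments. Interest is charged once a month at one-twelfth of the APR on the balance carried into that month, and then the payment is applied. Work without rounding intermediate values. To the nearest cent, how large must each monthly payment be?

€35.19

Monthly rate r = 13.1%/12 = 1.09167% = 0.0109167.
Level-payment amortization: P = B₀·r / (1 − (1+r)^(−n)) = 995.00·0.0109167 / (1 − 1.01092^(−34)).
Denominator 1 − (1+r)^(−34) = 0.308681987.
P = 10.8621 / 0.308681987 ≈ 35.19.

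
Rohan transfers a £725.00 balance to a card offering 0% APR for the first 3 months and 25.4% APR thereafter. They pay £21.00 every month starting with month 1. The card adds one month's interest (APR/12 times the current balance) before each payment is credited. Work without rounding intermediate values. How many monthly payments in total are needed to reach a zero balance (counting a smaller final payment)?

56 payments

Promo months 1–3 at r₀ = 0%/12 = 0; months 4+ at r₁ = 25.4%/12 = 0.0211667.
After month 3 (no interest yet): B = £725.00 − 3·£21.00 = £662.00.
Then at r₁ with £21.00/mo: n₂ = −ln(1 − r₁·B/P)/ln(1+r₁) ≈ 52.53 → 53 more payments.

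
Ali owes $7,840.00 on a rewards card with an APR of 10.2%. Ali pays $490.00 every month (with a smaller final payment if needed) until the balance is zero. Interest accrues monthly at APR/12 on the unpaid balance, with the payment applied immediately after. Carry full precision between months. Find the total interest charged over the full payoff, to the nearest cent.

Monthly rate r = 10.2%/12 = 0.85% = 0.0085.
Payoff takes n = ⌈−ln(1 − rB₀/P)/ln(1+r)⌉ = ⌈17.271⌉ = 18 payments; the last is $133.17.
Total paid = 17·$490.00 + $133.17 = $8,463.17.
Total interest = total paid − principal = $8,463.17 − $7,840.00 = $623.17.

$623.17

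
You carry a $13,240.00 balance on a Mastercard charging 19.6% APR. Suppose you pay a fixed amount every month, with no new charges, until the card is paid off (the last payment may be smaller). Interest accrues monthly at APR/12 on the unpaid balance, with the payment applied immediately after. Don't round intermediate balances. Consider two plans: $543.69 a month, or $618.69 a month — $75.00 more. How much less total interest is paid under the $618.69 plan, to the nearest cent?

$593.39

Monthly rate r = 19.6%/12 = 1.63333% = 0.0163333.
At $543.69/mo: n = ⌈−ln(1 − rB₀/P)/ln(1+r)⌉ = 32 payments (last $163.41); total interest = total paid − $13,240.00 = $3,777.80.
At $618.69/mo: 27 payments (last $338.47); total interest $3,184.41.
Interest saved = $3,777.80 − $3,184.41 = $593.39.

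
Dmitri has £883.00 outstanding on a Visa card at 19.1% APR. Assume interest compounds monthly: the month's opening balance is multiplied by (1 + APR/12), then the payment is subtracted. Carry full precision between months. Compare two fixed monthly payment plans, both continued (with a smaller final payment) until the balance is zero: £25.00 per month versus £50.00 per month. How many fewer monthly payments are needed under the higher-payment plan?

Monthly rate r = 19.1%/12 = 1.59167% = 0.0159167.
At £25.00/mo: n = ⌈−ln(1 − rB₀/P)/ln(1+r)⌉ = 53 payments (last £7.63); total interest = total paid − £883.00 = £424.63.
At £50.00/mo: 21 payments (last £44.97); total interest £161.97.
Payments saved = 53 − 21 = 32.

32 fewer payments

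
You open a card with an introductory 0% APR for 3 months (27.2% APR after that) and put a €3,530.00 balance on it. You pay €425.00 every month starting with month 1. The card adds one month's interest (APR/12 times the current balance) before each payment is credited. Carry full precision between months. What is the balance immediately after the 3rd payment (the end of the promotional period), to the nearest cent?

Promo months 1–3 at r₀ = 0%/12 = 0; months 4+ at r₁ = 27.2%/12 = 0.0226667.
After month 3 (no interest yet): B = €3,530.00 − 3·€425.00 = €2,255.00.

€2,255.00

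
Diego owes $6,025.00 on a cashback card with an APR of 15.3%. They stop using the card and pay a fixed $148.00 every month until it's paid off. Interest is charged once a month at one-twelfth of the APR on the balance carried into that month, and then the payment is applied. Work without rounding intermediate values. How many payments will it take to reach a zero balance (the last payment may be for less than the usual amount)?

Monthly rate r = 15.3%/12 = 1.275% = 0.01275.
Recurrence: B ← B·(1+r) − $148.00.
Month 1: interest $76.82; balance after payment $5,953.82.
Month 2: interest $75.91; balance after payment $5,881.73.
Closed form: n = −ln(1 − rB₀/P)/ln(1+r) = −ln(0.48095)/ln(1.01275) ≈ 57.776, so the balance reaches zero during payment 58.

58 months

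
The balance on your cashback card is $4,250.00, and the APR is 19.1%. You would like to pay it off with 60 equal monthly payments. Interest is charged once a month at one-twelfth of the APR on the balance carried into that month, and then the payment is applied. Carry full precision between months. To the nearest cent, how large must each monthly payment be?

$110.48

Monthly rate r = 19.1%/12 = 1.59167% = 0.0159167.
Level-payment amortization: P = B₀·r / (1 − (1+r)^(−n)) = 4250.00·0.0159167 / (1 − 1.01592^(−60)).
Denominator 1 − (1+r)^(−60) = 0.612282962.
P = 67.6458 / 0.612282962 ≈ 110.48.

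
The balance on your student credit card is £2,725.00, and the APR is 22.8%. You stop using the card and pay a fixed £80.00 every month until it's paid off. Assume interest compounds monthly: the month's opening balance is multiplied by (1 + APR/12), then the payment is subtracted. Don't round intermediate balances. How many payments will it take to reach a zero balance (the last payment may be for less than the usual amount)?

56 months

Monthly rate r = 22.8%/12 = 1.9% = 0.019.
Recurrence: B ← B·(1+r) − £80.00.
Month 1: interest £51.77; balance after payment £2,696.78.
Month 2: interest £51.24; balance after payment £2,668.01.
Closed form: n = −ln(1 − rB₀/P)/ln(1+r) = −ln(0.35281)/ln(1.019) ≈ 55.352, so the balance reaches zero during payment 56.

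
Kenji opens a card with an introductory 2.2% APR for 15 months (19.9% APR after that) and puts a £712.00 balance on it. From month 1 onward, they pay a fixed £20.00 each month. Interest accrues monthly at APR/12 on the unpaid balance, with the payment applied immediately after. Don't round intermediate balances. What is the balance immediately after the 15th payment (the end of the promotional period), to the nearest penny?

Promo months 1–15 at r₀ = 2.2%/12 = 0.00183333; months 16+ at r₁ = 19.9%/12 = 0.0165833.
After month 15: iterate B ← B·(1+r₀) − £20.00 for 15 months → £427.95.

£427.95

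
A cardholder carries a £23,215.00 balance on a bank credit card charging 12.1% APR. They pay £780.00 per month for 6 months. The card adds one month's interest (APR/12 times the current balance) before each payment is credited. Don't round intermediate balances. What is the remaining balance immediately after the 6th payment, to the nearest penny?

£19,855.82

Monthly rate r = 12.1%/12 = 1.00833% = 0.0100833.
Each month: B ← B·(1+r) − £780.00.
Month 1: interest £234.08; balance after payment £22,669.08.
Month 2: interest £228.58; balance after payment £22,117.66.
Month 3: interest £223.02; balance after payment £21,560.68.
Month 4: interest £217.40; balance after payment £20,998.09.
Month 5: interest £211.73; balance after payment £20,429.82.
Month 6: interest £206.00; balance after payment £19,855.82.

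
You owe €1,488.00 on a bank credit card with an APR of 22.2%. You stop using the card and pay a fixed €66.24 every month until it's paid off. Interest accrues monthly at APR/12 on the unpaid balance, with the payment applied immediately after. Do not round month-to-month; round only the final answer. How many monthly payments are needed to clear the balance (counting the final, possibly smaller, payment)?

Monthly rate r = 22.2%/12 = 1.85% = 0.0185.
Recurrence: B ← B·(1+r) − €66.24.
Month 1: interest €27.53; balance after payment €1,449.29.
Month 2: interest €26.81; balance after payment €1,409.86.
Closed form: n = −ln(1 − rB₀/P)/ln(1+r) = −ln(0.58442)/ln(1.0185) ≈ 29.302, so the balance reaches zero during payment 30.

30 months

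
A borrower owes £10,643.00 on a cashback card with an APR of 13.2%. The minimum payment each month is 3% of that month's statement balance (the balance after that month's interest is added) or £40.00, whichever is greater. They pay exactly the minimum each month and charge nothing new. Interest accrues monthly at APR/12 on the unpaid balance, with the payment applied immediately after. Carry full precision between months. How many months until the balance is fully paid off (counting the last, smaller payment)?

149 months

Monthly rate r = 13.2%/12 = 1.1% = 0.011.
While 3% of the post-interest balance exceeds £40.00, each month B ← (B·(1+r))·(1 − 0.03), i.e. B shrinks by the factor (1+r)·0.97 = 0.98067.
This holds for months 1–107. Entering month 108 the balance is £1,318.30; 3% of the post-interest balance is now below £40.00, so the flat £40.00 minimum applies from here.
From month 108 a fixed £40.00 at rate r clears £1,318.30 in 42 more payments. Total: 107 + 42 = 149 months.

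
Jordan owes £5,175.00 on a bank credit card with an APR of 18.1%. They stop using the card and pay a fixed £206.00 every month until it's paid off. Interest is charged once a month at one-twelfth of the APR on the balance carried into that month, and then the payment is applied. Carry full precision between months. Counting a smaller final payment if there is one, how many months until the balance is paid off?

32 payments

Monthly rate r = 18.1%/12 = 1.50833% = 0.0150833.
Recurrence: B ← B·(1+r) − £206.00.
Month 1: interest £78.06; balance after payment £5,047.06.
Month 2: interest £76.13; balance after payment £4,917.18.
Closed form: n = −ln(1 − rB₀/P)/ln(1+r) = −ln(0.62109)/ln(1.01508) ≈ 31.814, so the balance reaches zero during payment 32.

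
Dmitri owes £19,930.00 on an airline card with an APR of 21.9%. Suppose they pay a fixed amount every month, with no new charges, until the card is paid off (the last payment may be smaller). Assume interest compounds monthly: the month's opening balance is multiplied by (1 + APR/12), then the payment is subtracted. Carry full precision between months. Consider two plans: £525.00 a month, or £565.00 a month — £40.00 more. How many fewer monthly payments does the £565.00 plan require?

Monthly rate r = 21.9%/12 = 1.825% = 0.01825.
At £525.00/mo: n = ⌈−ln(1 − rB₀/P)/ln(1+r)⌉ = 66 payments (last £137.83); total interest = total paid − £19,930.00 = £14,332.83.
At £565.00/mo: 58 payments (last £40.00); total interest £12,315.00.
Payments saved = 66 − 58 = 8.

8 fewer payments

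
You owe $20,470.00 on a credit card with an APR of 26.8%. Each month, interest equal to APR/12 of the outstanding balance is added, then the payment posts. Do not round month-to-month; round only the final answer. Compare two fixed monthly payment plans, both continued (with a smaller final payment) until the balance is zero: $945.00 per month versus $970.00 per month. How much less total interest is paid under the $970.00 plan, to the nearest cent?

Monthly rate r = 26.8%/12 = 2.23333% = 0.0223333.
At $945.00/mo: n = ⌈−ln(1 − rB₀/P)/ln(1+r)⌉ = 30 payments (last $884.72); total interest = total paid − $20,470.00 = $7,819.72.
At $970.00/mo: 29 payments (last $830.72); total interest $7,520.72.
Interest saved = $7,819.72 − $7,520.72 = $299.00.

$299.00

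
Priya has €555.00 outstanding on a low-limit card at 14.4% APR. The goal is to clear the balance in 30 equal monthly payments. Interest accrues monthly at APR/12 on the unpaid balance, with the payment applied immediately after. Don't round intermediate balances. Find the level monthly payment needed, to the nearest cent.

Monthly rate r = 14.4%/12 = 1.2% = 0.012.
Level-payment amortization: P = B₀·r / (1 − (1+r)^(−n)) = 555.00·0.012 / (1 − 1.012^(−30)).
Denominator 1 − (1+r)^(−30) = 0.300827038.
P = 6.66 / 0.300827038 ≈ 22.14.

€22.14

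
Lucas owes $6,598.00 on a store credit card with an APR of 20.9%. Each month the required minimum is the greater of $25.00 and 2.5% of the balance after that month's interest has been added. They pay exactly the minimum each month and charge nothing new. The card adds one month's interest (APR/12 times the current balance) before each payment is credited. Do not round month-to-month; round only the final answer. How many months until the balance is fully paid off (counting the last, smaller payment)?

304 months

Monthly rate r = 20.9%/12 = 1.74167% = 0.0174167.
While 2.5% of the post-interest balance exceeds $25.00, each month B ← (B·(1+r))·(1 − 0.025), i.e. B shrinks by the factor (1+r)·0.975 = 0.99198.
This holds for months 1–237. Entering month 238 the balance is $978.89; 2.5% of the post-interest balance is now below $25.00, so the flat $25.00 minimum applies from here.
From month 238 a fixed $25.00 at rate r clears $978.89 in 67 more payments. Total: 237 + 67 = 304 months.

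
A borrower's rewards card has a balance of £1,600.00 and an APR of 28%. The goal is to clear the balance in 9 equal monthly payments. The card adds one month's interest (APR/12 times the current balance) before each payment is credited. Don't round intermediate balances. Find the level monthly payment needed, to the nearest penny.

Monthly rate r = 28%/12 = 2.33333% = 0.0233333.
Level-payment amortization: P = B₀·r / (1 − (1+r)^(−n)) = 1600.00·0.0233333 / (1 − 1.02333^(−9)).
Denominator 1 − (1+r)^(−9) = 0.187457823.
P = 37.3333 / 0.187457823 ≈ 199.16.

£199.16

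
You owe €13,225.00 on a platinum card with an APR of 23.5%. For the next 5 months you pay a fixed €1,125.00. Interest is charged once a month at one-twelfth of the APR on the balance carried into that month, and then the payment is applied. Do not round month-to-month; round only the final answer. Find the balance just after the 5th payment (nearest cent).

Monthly rate r = 23.5%/12 = 1.95833% = 0.0195833.
Each month: B ← B·(1+r) − €1,125.00.
Month 1: interest €258.99; balance after payment €12,358.99.
Month 2: interest €242.03; balance after payment €11,476.02.
Month 3: interest €224.74; balance after payment €10,575.76.
Month 4: interest €207.11; balance after payment €9,657.87.
Month 5: interest €189.13; balance after payment €8,722.00.

€8,722.00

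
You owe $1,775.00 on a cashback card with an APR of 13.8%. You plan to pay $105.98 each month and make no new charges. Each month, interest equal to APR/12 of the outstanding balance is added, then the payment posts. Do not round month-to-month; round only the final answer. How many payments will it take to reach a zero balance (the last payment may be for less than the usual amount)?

Monthly rate r = 13.8%/12 = 1.15% = 0.0115.
Recurrence: B ← B·(1+r) − $105.98.
Month 1: interest $20.41; balance after payment $1,689.43.
Month 2: interest $19.43; balance after payment $1,602.88.
Closed form: n = −ln(1 − rB₀/P)/ln(1+r) = −ln(0.80739)/ln(1.0115) ≈ 18.711, so the balance reaches zero during payment 19.

19 payments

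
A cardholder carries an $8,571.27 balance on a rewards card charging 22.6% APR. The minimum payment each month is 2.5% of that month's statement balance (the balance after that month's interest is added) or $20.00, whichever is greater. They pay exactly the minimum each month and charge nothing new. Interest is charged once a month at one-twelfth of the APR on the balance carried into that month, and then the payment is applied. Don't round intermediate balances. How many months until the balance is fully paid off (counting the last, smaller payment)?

431 months

Monthly rate r = 22.6%/12 = 1.88333% = 0.0188333.
While 2.5% of the post-interest balance exceeds $20.00, each month B ← (B·(1+r))·(1 − 0.025), i.e. B shrinks by the factor (1+r)·0.975 = 0.99336.
This holds for months 1–359. Entering month 360 the balance is $784.75; 2.5% of the post-interest balance is now below $20.00, so the flat $20.00 minimum applies from here.
From month 360 a fixed $20.00 at rate r clears $784.75 in 72 more payments. Total: 359 + 72 = 431 months.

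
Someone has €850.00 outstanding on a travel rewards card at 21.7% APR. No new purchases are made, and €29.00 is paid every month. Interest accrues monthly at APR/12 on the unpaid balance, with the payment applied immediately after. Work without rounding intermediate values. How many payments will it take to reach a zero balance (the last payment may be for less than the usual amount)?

43 payments

Monthly rate r = 21.7%/12 = 1.80833% = 0.0180833.
Recurrence: B ← B·(1+r) − €29.00.
Month 1: interest €15.37; balance after payment €836.37.
Month 2: interest €15.12; balance after payment €822.50.
Closed form: n = −ln(1 − rB₀/P)/ln(1+r) = −ln(0.46997)/ln(1.01808) ≈ 42.132, so the balance reaches zero during payment 43.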